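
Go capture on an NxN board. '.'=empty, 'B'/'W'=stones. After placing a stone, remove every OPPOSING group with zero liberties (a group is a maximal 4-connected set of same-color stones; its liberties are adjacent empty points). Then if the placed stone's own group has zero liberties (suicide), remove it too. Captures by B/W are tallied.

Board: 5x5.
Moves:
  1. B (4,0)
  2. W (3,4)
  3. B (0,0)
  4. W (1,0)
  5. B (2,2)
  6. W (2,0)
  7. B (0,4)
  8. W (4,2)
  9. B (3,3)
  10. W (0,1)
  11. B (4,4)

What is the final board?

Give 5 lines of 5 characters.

Move 1: B@(4,0) -> caps B=0 W=0
Move 2: W@(3,4) -> caps B=0 W=0
Move 3: B@(0,0) -> caps B=0 W=0
Move 4: W@(1,0) -> caps B=0 W=0
Move 5: B@(2,2) -> caps B=0 W=0
Move 6: W@(2,0) -> caps B=0 W=0
Move 7: B@(0,4) -> caps B=0 W=0
Move 8: W@(4,2) -> caps B=0 W=0
Move 9: B@(3,3) -> caps B=0 W=0
Move 10: W@(0,1) -> caps B=0 W=1
Move 11: B@(4,4) -> caps B=0 W=1

Answer: .W..B
W....
W.B..
...BW
B.W.B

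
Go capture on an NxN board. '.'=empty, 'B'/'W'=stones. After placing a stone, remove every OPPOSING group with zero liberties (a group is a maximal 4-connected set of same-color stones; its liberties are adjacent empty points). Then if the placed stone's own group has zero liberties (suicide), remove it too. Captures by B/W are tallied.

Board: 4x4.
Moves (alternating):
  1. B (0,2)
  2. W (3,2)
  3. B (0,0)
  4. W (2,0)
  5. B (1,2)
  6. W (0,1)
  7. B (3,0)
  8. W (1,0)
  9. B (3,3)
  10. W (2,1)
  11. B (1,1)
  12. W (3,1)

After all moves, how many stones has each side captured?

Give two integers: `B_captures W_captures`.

Move 1: B@(0,2) -> caps B=0 W=0
Move 2: W@(3,2) -> caps B=0 W=0
Move 3: B@(0,0) -> caps B=0 W=0
Move 4: W@(2,0) -> caps B=0 W=0
Move 5: B@(1,2) -> caps B=0 W=0
Move 6: W@(0,1) -> caps B=0 W=0
Move 7: B@(3,0) -> caps B=0 W=0
Move 8: W@(1,0) -> caps B=0 W=1
Move 9: B@(3,3) -> caps B=0 W=1
Move 10: W@(2,1) -> caps B=0 W=1
Move 11: B@(1,1) -> caps B=0 W=1
Move 12: W@(3,1) -> caps B=0 W=2

Answer: 0 2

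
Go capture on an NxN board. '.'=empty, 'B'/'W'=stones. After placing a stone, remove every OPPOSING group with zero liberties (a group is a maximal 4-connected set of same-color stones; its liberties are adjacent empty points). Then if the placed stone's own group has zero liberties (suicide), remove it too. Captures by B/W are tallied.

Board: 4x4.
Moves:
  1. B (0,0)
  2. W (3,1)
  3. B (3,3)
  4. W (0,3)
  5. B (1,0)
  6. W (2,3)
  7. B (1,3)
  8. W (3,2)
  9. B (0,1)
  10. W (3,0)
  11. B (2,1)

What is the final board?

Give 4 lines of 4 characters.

Answer: BB.W
B..B
.B.W
WWW.

Derivation:
Move 1: B@(0,0) -> caps B=0 W=0
Move 2: W@(3,1) -> caps B=0 W=0
Move 3: B@(3,3) -> caps B=0 W=0
Move 4: W@(0,3) -> caps B=0 W=0
Move 5: B@(1,0) -> caps B=0 W=0
Move 6: W@(2,3) -> caps B=0 W=0
Move 7: B@(1,3) -> caps B=0 W=0
Move 8: W@(3,2) -> caps B=0 W=1
Move 9: B@(0,1) -> caps B=0 W=1
Move 10: W@(3,0) -> caps B=0 W=1
Move 11: B@(2,1) -> caps B=0 W=1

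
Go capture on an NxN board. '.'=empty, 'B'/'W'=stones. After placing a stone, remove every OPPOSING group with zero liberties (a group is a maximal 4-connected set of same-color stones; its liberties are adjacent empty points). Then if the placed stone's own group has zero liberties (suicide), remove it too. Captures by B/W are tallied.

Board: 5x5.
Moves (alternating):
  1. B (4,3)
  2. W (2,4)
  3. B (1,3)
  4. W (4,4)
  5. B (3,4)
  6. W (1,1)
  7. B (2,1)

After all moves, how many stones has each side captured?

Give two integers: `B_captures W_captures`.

Answer: 1 0

Derivation:
Move 1: B@(4,3) -> caps B=0 W=0
Move 2: W@(2,4) -> caps B=0 W=0
Move 3: B@(1,3) -> caps B=0 W=0
Move 4: W@(4,4) -> caps B=0 W=0
Move 5: B@(3,4) -> caps B=1 W=0
Move 6: W@(1,1) -> caps B=1 W=0
Move 7: B@(2,1) -> caps B=1 W=0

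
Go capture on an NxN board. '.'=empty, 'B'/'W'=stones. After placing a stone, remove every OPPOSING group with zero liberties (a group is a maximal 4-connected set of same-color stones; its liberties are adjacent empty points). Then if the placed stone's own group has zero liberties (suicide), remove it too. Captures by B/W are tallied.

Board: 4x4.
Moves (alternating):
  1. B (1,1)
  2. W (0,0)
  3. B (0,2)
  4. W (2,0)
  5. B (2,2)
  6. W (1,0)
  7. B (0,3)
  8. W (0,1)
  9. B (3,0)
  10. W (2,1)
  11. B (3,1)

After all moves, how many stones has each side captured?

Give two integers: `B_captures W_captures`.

Answer: 5 0

Derivation:
Move 1: B@(1,1) -> caps B=0 W=0
Move 2: W@(0,0) -> caps B=0 W=0
Move 3: B@(0,2) -> caps B=0 W=0
Move 4: W@(2,0) -> caps B=0 W=0
Move 5: B@(2,2) -> caps B=0 W=0
Move 6: W@(1,0) -> caps B=0 W=0
Move 7: B@(0,3) -> caps B=0 W=0
Move 8: W@(0,1) -> caps B=0 W=0
Move 9: B@(3,0) -> caps B=0 W=0
Move 10: W@(2,1) -> caps B=0 W=0
Move 11: B@(3,1) -> caps B=5 W=0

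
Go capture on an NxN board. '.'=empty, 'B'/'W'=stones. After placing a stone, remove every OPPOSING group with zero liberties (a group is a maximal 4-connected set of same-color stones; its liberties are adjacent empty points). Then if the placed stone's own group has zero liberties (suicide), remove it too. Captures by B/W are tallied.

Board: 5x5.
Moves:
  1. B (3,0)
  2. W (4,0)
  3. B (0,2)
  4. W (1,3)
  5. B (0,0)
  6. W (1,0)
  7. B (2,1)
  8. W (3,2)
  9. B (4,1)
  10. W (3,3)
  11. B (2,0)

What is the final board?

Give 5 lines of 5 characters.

Answer: B.B..
W..W.
BB...
B.WW.
.B...

Derivation:
Move 1: B@(3,0) -> caps B=0 W=0
Move 2: W@(4,0) -> caps B=0 W=0
Move 3: B@(0,2) -> caps B=0 W=0
Move 4: W@(1,3) -> caps B=0 W=0
Move 5: B@(0,0) -> caps B=0 W=0
Move 6: W@(1,0) -> caps B=0 W=0
Move 7: B@(2,1) -> caps B=0 W=0
Move 8: W@(3,2) -> caps B=0 W=0
Move 9: B@(4,1) -> caps B=1 W=0
Move 10: W@(3,3) -> caps B=1 W=0
Move 11: B@(2,0) -> caps B=1 W=0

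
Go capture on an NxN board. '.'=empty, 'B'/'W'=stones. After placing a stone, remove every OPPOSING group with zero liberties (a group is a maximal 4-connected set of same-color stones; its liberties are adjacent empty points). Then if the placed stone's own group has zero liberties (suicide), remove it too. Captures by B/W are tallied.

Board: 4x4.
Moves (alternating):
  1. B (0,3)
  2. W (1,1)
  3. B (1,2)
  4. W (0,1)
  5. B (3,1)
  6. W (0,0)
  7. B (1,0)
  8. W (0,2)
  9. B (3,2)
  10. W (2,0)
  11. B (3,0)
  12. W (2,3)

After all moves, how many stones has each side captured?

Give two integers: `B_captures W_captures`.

Move 1: B@(0,3) -> caps B=0 W=0
Move 2: W@(1,1) -> caps B=0 W=0
Move 3: B@(1,2) -> caps B=0 W=0
Move 4: W@(0,1) -> caps B=0 W=0
Move 5: B@(3,1) -> caps B=0 W=0
Move 6: W@(0,0) -> caps B=0 W=0
Move 7: B@(1,0) -> caps B=0 W=0
Move 8: W@(0,2) -> caps B=0 W=0
Move 9: B@(3,2) -> caps B=0 W=0
Move 10: W@(2,0) -> caps B=0 W=1
Move 11: B@(3,0) -> caps B=0 W=1
Move 12: W@(2,3) -> caps B=0 W=1

Answer: 0 1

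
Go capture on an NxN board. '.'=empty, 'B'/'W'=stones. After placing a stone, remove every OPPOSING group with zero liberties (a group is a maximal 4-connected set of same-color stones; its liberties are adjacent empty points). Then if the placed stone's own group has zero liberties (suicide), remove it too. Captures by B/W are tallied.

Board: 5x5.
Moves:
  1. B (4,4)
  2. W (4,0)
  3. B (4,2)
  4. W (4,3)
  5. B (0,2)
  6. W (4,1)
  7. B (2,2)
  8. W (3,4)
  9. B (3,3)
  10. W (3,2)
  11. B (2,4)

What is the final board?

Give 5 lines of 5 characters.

Move 1: B@(4,4) -> caps B=0 W=0
Move 2: W@(4,0) -> caps B=0 W=0
Move 3: B@(4,2) -> caps B=0 W=0
Move 4: W@(4,3) -> caps B=0 W=0
Move 5: B@(0,2) -> caps B=0 W=0
Move 6: W@(4,1) -> caps B=0 W=0
Move 7: B@(2,2) -> caps B=0 W=0
Move 8: W@(3,4) -> caps B=0 W=1
Move 9: B@(3,3) -> caps B=0 W=1
Move 10: W@(3,2) -> caps B=0 W=2
Move 11: B@(2,4) -> caps B=0 W=2

Answer: ..B..
.....
..B.B
..WBW
WW.W.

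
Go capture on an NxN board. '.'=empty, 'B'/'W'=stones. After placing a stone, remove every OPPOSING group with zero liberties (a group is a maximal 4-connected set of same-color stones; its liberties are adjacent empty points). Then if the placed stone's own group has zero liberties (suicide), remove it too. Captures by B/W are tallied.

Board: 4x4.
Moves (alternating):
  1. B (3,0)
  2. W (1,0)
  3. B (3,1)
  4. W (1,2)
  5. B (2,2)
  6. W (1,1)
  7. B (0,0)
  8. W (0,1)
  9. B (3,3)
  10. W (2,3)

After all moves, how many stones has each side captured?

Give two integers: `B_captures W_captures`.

Move 1: B@(3,0) -> caps B=0 W=0
Move 2: W@(1,0) -> caps B=0 W=0
Move 3: B@(3,1) -> caps B=0 W=0
Move 4: W@(1,2) -> caps B=0 W=0
Move 5: B@(2,2) -> caps B=0 W=0
Move 6: W@(1,1) -> caps B=0 W=0
Move 7: B@(0,0) -> caps B=0 W=0
Move 8: W@(0,1) -> caps B=0 W=1
Move 9: B@(3,3) -> caps B=0 W=1
Move 10: W@(2,3) -> caps B=0 W=1

Answer: 0 1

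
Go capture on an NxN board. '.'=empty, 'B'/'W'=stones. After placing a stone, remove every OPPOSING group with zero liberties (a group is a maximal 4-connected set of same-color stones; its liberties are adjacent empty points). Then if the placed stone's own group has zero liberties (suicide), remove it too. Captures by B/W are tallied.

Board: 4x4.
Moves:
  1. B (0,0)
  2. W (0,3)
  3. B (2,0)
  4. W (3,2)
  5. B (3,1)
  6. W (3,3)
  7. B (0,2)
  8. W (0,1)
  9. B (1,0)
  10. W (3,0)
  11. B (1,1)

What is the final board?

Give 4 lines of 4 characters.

Move 1: B@(0,0) -> caps B=0 W=0
Move 2: W@(0,3) -> caps B=0 W=0
Move 3: B@(2,0) -> caps B=0 W=0
Move 4: W@(3,2) -> caps B=0 W=0
Move 5: B@(3,1) -> caps B=0 W=0
Move 6: W@(3,3) -> caps B=0 W=0
Move 7: B@(0,2) -> caps B=0 W=0
Move 8: W@(0,1) -> caps B=0 W=0
Move 9: B@(1,0) -> caps B=0 W=0
Move 10: W@(3,0) -> caps B=0 W=0
Move 11: B@(1,1) -> caps B=1 W=0

Answer: B.BW
BB..
B...
.BWW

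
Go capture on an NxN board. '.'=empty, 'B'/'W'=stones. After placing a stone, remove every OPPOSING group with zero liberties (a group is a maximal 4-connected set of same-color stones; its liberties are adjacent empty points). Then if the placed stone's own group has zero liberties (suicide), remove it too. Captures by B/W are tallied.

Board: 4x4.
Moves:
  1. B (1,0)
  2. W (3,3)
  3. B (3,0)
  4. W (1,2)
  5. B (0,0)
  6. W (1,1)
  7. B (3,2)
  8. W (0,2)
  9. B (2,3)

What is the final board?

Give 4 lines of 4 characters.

Answer: B.W.
BWW.
...B
B.B.

Derivation:
Move 1: B@(1,0) -> caps B=0 W=0
Move 2: W@(3,3) -> caps B=0 W=0
Move 3: B@(3,0) -> caps B=0 W=0
Move 4: W@(1,2) -> caps B=0 W=0
Move 5: B@(0,0) -> caps B=0 W=0
Move 6: W@(1,1) -> caps B=0 W=0
Move 7: B@(3,2) -> caps B=0 W=0
Move 8: W@(0,2) -> caps B=0 W=0
Move 9: B@(2,3) -> caps B=1 W=0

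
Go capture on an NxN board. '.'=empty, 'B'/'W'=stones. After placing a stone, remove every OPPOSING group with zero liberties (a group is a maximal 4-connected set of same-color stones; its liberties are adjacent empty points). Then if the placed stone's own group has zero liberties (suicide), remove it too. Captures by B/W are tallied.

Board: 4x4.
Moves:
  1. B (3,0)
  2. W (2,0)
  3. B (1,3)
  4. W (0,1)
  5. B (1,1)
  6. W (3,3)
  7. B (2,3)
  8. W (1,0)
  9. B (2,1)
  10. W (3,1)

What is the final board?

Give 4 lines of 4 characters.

Move 1: B@(3,0) -> caps B=0 W=0
Move 2: W@(2,0) -> caps B=0 W=0
Move 3: B@(1,3) -> caps B=0 W=0
Move 4: W@(0,1) -> caps B=0 W=0
Move 5: B@(1,1) -> caps B=0 W=0
Move 6: W@(3,3) -> caps B=0 W=0
Move 7: B@(2,3) -> caps B=0 W=0
Move 8: W@(1,0) -> caps B=0 W=0
Move 9: B@(2,1) -> caps B=0 W=0
Move 10: W@(3,1) -> caps B=0 W=1

Answer: .W..
WB.B
WB.B
.W.W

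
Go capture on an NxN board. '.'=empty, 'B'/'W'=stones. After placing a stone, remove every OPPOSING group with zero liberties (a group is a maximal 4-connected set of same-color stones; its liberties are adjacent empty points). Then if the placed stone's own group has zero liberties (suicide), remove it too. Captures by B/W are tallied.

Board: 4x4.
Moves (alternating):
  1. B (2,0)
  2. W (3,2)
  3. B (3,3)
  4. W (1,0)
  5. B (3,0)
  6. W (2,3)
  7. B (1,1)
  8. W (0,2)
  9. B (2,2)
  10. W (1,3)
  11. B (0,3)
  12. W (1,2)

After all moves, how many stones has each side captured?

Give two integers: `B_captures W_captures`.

Move 1: B@(2,0) -> caps B=0 W=0
Move 2: W@(3,2) -> caps B=0 W=0
Move 3: B@(3,3) -> caps B=0 W=0
Move 4: W@(1,0) -> caps B=0 W=0
Move 5: B@(3,0) -> caps B=0 W=0
Move 6: W@(2,3) -> caps B=0 W=1
Move 7: B@(1,1) -> caps B=0 W=1
Move 8: W@(0,2) -> caps B=0 W=1
Move 9: B@(2,2) -> caps B=0 W=1
Move 10: W@(1,3) -> caps B=0 W=1
Move 11: B@(0,3) -> caps B=0 W=1
Move 12: W@(1,2) -> caps B=0 W=1

Answer: 0 1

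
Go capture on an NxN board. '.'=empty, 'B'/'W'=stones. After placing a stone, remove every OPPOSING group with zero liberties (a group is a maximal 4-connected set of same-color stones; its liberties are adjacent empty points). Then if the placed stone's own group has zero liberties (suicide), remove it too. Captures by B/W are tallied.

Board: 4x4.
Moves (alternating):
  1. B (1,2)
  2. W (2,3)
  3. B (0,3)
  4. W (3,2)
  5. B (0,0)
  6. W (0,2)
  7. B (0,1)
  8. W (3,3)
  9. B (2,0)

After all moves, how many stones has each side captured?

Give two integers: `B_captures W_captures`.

Answer: 1 0

Derivation:
Move 1: B@(1,2) -> caps B=0 W=0
Move 2: W@(2,3) -> caps B=0 W=0
Move 3: B@(0,3) -> caps B=0 W=0
Move 4: W@(3,2) -> caps B=0 W=0
Move 5: B@(0,0) -> caps B=0 W=0
Move 6: W@(0,2) -> caps B=0 W=0
Move 7: B@(0,1) -> caps B=1 W=0
Move 8: W@(3,3) -> caps B=1 W=0
Move 9: B@(2,0) -> caps B=1 W=0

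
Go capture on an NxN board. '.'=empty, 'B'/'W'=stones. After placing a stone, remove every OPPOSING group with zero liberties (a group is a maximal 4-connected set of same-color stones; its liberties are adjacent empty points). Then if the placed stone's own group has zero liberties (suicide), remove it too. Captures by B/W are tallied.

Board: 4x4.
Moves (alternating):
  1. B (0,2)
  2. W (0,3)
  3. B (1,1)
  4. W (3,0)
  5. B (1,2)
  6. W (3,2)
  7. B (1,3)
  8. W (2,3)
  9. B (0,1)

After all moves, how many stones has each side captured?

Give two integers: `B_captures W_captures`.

Move 1: B@(0,2) -> caps B=0 W=0
Move 2: W@(0,3) -> caps B=0 W=0
Move 3: B@(1,1) -> caps B=0 W=0
Move 4: W@(3,0) -> caps B=0 W=0
Move 5: B@(1,2) -> caps B=0 W=0
Move 6: W@(3,2) -> caps B=0 W=0
Move 7: B@(1,3) -> caps B=1 W=0
Move 8: W@(2,3) -> caps B=1 W=0
Move 9: B@(0,1) -> caps B=1 W=0

Answer: 1 0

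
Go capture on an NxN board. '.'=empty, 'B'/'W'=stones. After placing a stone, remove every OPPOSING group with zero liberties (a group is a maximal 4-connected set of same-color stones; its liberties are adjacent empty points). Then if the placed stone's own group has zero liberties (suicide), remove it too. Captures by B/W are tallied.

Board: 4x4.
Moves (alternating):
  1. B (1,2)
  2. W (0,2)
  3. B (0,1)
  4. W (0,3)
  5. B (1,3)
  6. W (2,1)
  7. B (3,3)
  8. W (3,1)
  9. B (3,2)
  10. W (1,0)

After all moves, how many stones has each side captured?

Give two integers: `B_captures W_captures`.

Move 1: B@(1,2) -> caps B=0 W=0
Move 2: W@(0,2) -> caps B=0 W=0
Move 3: B@(0,1) -> caps B=0 W=0
Move 4: W@(0,3) -> caps B=0 W=0
Move 5: B@(1,3) -> caps B=2 W=0
Move 6: W@(2,1) -> caps B=2 W=0
Move 7: B@(3,3) -> caps B=2 W=0
Move 8: W@(3,1) -> caps B=2 W=0
Move 9: B@(3,2) -> caps B=2 W=0
Move 10: W@(1,0) -> caps B=2 W=0

Answer: 2 0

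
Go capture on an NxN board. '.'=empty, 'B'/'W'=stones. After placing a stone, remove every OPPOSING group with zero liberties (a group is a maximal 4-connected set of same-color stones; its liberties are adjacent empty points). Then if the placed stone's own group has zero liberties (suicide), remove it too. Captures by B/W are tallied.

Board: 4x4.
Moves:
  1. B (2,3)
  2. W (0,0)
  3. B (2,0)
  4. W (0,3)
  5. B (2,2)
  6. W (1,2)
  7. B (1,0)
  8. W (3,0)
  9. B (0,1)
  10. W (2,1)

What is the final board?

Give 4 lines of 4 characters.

Answer: .B.W
B.W.
BWBB
W...

Derivation:
Move 1: B@(2,3) -> caps B=0 W=0
Move 2: W@(0,0) -> caps B=0 W=0
Move 3: B@(2,0) -> caps B=0 W=0
Move 4: W@(0,3) -> caps B=0 W=0
Move 5: B@(2,2) -> caps B=0 W=0
Move 6: W@(1,2) -> caps B=0 W=0
Move 7: B@(1,0) -> caps B=0 W=0
Move 8: W@(3,0) -> caps B=0 W=0
Move 9: B@(0,1) -> caps B=1 W=0
Move 10: W@(2,1) -> caps B=1 W=0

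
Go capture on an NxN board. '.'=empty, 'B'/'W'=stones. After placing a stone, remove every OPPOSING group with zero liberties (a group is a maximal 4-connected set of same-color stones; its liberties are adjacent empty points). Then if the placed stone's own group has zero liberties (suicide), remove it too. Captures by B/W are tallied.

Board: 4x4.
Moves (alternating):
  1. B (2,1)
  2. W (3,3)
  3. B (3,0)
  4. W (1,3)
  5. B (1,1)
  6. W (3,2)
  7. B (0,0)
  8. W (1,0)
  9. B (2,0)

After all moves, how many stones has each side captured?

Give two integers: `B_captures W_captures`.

Move 1: B@(2,1) -> caps B=0 W=0
Move 2: W@(3,3) -> caps B=0 W=0
Move 3: B@(3,0) -> caps B=0 W=0
Move 4: W@(1,3) -> caps B=0 W=0
Move 5: B@(1,1) -> caps B=0 W=0
Move 6: W@(3,2) -> caps B=0 W=0
Move 7: B@(0,0) -> caps B=0 W=0
Move 8: W@(1,0) -> caps B=0 W=0
Move 9: B@(2,0) -> caps B=1 W=0

Answer: 1 0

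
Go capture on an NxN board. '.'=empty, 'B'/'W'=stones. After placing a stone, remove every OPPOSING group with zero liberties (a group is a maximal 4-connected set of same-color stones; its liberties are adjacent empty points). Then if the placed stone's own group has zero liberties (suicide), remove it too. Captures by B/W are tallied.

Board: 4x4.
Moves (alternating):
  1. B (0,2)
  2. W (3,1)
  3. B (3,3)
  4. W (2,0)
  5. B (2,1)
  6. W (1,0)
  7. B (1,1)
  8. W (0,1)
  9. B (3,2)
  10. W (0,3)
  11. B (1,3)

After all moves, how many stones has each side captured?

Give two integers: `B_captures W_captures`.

Move 1: B@(0,2) -> caps B=0 W=0
Move 2: W@(3,1) -> caps B=0 W=0
Move 3: B@(3,3) -> caps B=0 W=0
Move 4: W@(2,0) -> caps B=0 W=0
Move 5: B@(2,1) -> caps B=0 W=0
Move 6: W@(1,0) -> caps B=0 W=0
Move 7: B@(1,1) -> caps B=0 W=0
Move 8: W@(0,1) -> caps B=0 W=0
Move 9: B@(3,2) -> caps B=0 W=0
Move 10: W@(0,3) -> caps B=0 W=0
Move 11: B@(1,3) -> caps B=1 W=0

Answer: 1 0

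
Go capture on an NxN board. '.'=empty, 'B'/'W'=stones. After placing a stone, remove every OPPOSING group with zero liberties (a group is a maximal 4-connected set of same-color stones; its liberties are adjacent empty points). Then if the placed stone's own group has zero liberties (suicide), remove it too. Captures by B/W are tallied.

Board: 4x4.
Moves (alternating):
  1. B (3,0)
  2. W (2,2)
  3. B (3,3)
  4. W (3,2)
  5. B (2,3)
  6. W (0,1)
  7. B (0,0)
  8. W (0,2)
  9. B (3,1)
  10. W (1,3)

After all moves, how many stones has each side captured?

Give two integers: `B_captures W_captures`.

Move 1: B@(3,0) -> caps B=0 W=0
Move 2: W@(2,2) -> caps B=0 W=0
Move 3: B@(3,3) -> caps B=0 W=0
Move 4: W@(3,2) -> caps B=0 W=0
Move 5: B@(2,3) -> caps B=0 W=0
Move 6: W@(0,1) -> caps B=0 W=0
Move 7: B@(0,0) -> caps B=0 W=0
Move 8: W@(0,2) -> caps B=0 W=0
Move 9: B@(3,1) -> caps B=0 W=0
Move 10: W@(1,3) -> caps B=0 W=2

Answer: 0 2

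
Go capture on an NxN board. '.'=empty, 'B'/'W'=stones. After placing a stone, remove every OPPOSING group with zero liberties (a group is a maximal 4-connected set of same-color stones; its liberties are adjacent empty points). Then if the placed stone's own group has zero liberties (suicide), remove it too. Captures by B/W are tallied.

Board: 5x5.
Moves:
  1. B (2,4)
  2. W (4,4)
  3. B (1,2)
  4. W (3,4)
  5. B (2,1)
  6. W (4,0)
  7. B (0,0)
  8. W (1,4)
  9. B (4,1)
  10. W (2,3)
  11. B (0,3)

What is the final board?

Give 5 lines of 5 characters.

Move 1: B@(2,4) -> caps B=0 W=0
Move 2: W@(4,4) -> caps B=0 W=0
Move 3: B@(1,2) -> caps B=0 W=0
Move 4: W@(3,4) -> caps B=0 W=0
Move 5: B@(2,1) -> caps B=0 W=0
Move 6: W@(4,0) -> caps B=0 W=0
Move 7: B@(0,0) -> caps B=0 W=0
Move 8: W@(1,4) -> caps B=0 W=0
Move 9: B@(4,1) -> caps B=0 W=0
Move 10: W@(2,3) -> caps B=0 W=1
Move 11: B@(0,3) -> caps B=0 W=1

Answer: B..B.
..B.W
.B.W.
....W
WB..W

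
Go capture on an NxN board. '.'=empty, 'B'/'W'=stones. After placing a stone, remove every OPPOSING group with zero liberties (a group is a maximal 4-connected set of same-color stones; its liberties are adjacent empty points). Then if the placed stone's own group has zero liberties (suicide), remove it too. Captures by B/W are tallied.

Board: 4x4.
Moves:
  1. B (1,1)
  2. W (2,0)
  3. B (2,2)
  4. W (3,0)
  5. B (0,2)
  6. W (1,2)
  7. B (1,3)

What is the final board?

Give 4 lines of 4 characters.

Move 1: B@(1,1) -> caps B=0 W=0
Move 2: W@(2,0) -> caps B=0 W=0
Move 3: B@(2,2) -> caps B=0 W=0
Move 4: W@(3,0) -> caps B=0 W=0
Move 5: B@(0,2) -> caps B=0 W=0
Move 6: W@(1,2) -> caps B=0 W=0
Move 7: B@(1,3) -> caps B=1 W=0

Answer: ..B.
.B.B
W.B.
W...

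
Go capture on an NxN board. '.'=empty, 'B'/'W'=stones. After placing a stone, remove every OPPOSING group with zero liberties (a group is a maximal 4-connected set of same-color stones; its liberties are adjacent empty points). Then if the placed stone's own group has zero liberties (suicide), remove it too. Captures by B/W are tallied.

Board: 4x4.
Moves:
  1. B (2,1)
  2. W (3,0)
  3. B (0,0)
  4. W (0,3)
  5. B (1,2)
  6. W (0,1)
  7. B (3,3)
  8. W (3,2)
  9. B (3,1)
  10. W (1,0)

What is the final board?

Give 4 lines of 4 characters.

Move 1: B@(2,1) -> caps B=0 W=0
Move 2: W@(3,0) -> caps B=0 W=0
Move 3: B@(0,0) -> caps B=0 W=0
Move 4: W@(0,3) -> caps B=0 W=0
Move 5: B@(1,2) -> caps B=0 W=0
Move 6: W@(0,1) -> caps B=0 W=0
Move 7: B@(3,3) -> caps B=0 W=0
Move 8: W@(3,2) -> caps B=0 W=0
Move 9: B@(3,1) -> caps B=0 W=0
Move 10: W@(1,0) -> caps B=0 W=1

Answer: .W.W
W.B.
.B..
WBWB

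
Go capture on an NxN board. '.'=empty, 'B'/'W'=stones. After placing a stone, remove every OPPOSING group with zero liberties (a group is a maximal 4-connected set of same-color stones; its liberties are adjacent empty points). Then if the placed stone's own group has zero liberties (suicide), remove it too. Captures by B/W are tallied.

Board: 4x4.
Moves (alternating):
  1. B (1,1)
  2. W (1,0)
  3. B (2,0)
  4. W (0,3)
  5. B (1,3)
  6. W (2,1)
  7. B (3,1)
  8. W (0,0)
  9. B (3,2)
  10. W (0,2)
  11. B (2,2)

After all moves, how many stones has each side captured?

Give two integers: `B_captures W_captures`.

Answer: 1 0

Derivation:
Move 1: B@(1,1) -> caps B=0 W=0
Move 2: W@(1,0) -> caps B=0 W=0
Move 3: B@(2,0) -> caps B=0 W=0
Move 4: W@(0,3) -> caps B=0 W=0
Move 5: B@(1,3) -> caps B=0 W=0
Move 6: W@(2,1) -> caps B=0 W=0
Move 7: B@(3,1) -> caps B=0 W=0
Move 8: W@(0,0) -> caps B=0 W=0
Move 9: B@(3,2) -> caps B=0 W=0
Move 10: W@(0,2) -> caps B=0 W=0
Move 11: B@(2,2) -> caps B=1 W=0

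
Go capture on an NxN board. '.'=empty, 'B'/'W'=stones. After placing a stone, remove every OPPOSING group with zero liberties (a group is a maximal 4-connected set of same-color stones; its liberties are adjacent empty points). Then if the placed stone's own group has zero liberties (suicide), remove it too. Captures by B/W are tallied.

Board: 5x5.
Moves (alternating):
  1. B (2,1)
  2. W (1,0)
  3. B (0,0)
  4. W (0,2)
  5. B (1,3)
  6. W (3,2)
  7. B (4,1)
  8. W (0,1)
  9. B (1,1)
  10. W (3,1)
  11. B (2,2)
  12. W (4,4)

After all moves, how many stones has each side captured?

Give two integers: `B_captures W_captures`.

Move 1: B@(2,1) -> caps B=0 W=0
Move 2: W@(1,0) -> caps B=0 W=0
Move 3: B@(0,0) -> caps B=0 W=0
Move 4: W@(0,2) -> caps B=0 W=0
Move 5: B@(1,3) -> caps B=0 W=0
Move 6: W@(3,2) -> caps B=0 W=0
Move 7: B@(4,1) -> caps B=0 W=0
Move 8: W@(0,1) -> caps B=0 W=1
Move 9: B@(1,1) -> caps B=0 W=1
Move 10: W@(3,1) -> caps B=0 W=1
Move 11: B@(2,2) -> caps B=0 W=1
Move 12: W@(4,4) -> caps B=0 W=1

Answer: 0 1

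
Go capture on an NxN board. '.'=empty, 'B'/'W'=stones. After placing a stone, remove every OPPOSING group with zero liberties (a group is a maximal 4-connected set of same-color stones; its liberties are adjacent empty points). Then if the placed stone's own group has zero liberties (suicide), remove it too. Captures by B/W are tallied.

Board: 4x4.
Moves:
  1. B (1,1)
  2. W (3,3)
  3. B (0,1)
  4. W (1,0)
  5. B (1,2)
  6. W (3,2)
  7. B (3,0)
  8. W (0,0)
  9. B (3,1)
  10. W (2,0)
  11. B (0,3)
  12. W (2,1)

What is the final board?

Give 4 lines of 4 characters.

Answer: WB.B
WBB.
WW..
..WW

Derivation:
Move 1: B@(1,1) -> caps B=0 W=0
Move 2: W@(3,3) -> caps B=0 W=0
Move 3: B@(0,1) -> caps B=0 W=0
Move 4: W@(1,0) -> caps B=0 W=0
Move 5: B@(1,2) -> caps B=0 W=0
Move 6: W@(3,2) -> caps B=0 W=0
Move 7: B@(3,0) -> caps B=0 W=0
Move 8: W@(0,0) -> caps B=0 W=0
Move 9: B@(3,1) -> caps B=0 W=0
Move 10: W@(2,0) -> caps B=0 W=0
Move 11: B@(0,3) -> caps B=0 W=0
Move 12: W@(2,1) -> caps B=0 W=2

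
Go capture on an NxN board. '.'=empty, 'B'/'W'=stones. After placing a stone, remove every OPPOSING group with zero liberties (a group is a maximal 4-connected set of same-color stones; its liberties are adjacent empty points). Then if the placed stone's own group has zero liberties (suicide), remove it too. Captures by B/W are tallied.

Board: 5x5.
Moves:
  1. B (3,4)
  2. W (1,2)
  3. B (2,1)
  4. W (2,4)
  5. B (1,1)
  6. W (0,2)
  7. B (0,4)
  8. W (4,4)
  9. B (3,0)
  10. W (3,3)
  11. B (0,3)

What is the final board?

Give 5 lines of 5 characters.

Answer: ..WBB
.BW..
.B..W
B..W.
....W

Derivation:
Move 1: B@(3,4) -> caps B=0 W=0
Move 2: W@(1,2) -> caps B=0 W=0
Move 3: B@(2,1) -> caps B=0 W=0
Move 4: W@(2,4) -> caps B=0 W=0
Move 5: B@(1,1) -> caps B=0 W=0
Move 6: W@(0,2) -> caps B=0 W=0
Move 7: B@(0,4) -> caps B=0 W=0
Move 8: W@(4,4) -> caps B=0 W=0
Move 9: B@(3,0) -> caps B=0 W=0
Move 10: W@(3,3) -> caps B=0 W=1
Move 11: B@(0,3) -> caps B=0 W=1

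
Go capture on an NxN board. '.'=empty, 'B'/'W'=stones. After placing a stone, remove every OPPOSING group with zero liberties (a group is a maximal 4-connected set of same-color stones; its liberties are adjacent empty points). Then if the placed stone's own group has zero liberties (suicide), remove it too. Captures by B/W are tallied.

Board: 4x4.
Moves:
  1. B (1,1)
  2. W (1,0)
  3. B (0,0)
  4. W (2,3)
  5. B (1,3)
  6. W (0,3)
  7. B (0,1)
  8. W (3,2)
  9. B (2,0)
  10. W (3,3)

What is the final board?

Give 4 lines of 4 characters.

Answer: BB.W
.B.B
B..W
..WW

Derivation:
Move 1: B@(1,1) -> caps B=0 W=0
Move 2: W@(1,0) -> caps B=0 W=0
Move 3: B@(0,0) -> caps B=0 W=0
Move 4: W@(2,3) -> caps B=0 W=0
Move 5: B@(1,3) -> caps B=0 W=0
Move 6: W@(0,3) -> caps B=0 W=0
Move 7: B@(0,1) -> caps B=0 W=0
Move 8: W@(3,2) -> caps B=0 W=0
Move 9: B@(2,0) -> caps B=1 W=0
Move 10: W@(3,3) -> caps B=1 W=0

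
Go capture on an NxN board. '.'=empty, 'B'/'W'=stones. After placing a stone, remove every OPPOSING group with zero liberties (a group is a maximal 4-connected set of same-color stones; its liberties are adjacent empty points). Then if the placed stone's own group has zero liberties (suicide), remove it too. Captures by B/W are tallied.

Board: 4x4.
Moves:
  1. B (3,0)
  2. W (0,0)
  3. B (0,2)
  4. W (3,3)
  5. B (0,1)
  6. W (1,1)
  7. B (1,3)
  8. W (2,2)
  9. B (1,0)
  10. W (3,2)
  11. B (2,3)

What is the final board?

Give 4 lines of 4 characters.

Move 1: B@(3,0) -> caps B=0 W=0
Move 2: W@(0,0) -> caps B=0 W=0
Move 3: B@(0,2) -> caps B=0 W=0
Move 4: W@(3,3) -> caps B=0 W=0
Move 5: B@(0,1) -> caps B=0 W=0
Move 6: W@(1,1) -> caps B=0 W=0
Move 7: B@(1,3) -> caps B=0 W=0
Move 8: W@(2,2) -> caps B=0 W=0
Move 9: B@(1,0) -> caps B=1 W=0
Move 10: W@(3,2) -> caps B=1 W=0
Move 11: B@(2,3) -> caps B=1 W=0

Answer: .BB.
BW.B
..WB
B.WW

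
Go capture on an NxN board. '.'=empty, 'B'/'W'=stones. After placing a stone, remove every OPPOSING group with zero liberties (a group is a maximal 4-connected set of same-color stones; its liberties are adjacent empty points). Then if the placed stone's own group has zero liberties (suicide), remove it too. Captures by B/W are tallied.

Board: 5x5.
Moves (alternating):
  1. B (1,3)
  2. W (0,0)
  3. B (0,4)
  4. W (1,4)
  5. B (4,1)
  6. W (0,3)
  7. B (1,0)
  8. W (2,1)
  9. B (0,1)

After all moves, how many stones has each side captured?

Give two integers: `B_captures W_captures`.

Answer: 1 1

Derivation:
Move 1: B@(1,3) -> caps B=0 W=0
Move 2: W@(0,0) -> caps B=0 W=0
Move 3: B@(0,4) -> caps B=0 W=0
Move 4: W@(1,4) -> caps B=0 W=0
Move 5: B@(4,1) -> caps B=0 W=0
Move 6: W@(0,3) -> caps B=0 W=1
Move 7: B@(1,0) -> caps B=0 W=1
Move 8: W@(2,1) -> caps B=0 W=1
Move 9: B@(0,1) -> caps B=1 W=1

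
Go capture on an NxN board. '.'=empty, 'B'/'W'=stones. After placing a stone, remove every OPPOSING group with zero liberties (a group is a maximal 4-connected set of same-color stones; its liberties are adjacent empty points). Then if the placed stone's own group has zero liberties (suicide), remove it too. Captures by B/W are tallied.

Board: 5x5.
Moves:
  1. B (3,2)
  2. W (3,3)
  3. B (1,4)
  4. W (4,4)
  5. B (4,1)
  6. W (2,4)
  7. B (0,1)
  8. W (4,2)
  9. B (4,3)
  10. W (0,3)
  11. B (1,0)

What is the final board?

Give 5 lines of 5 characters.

Move 1: B@(3,2) -> caps B=0 W=0
Move 2: W@(3,3) -> caps B=0 W=0
Move 3: B@(1,4) -> caps B=0 W=0
Move 4: W@(4,4) -> caps B=0 W=0
Move 5: B@(4,1) -> caps B=0 W=0
Move 6: W@(2,4) -> caps B=0 W=0
Move 7: B@(0,1) -> caps B=0 W=0
Move 8: W@(4,2) -> caps B=0 W=0
Move 9: B@(4,3) -> caps B=1 W=0
Move 10: W@(0,3) -> caps B=1 W=0
Move 11: B@(1,0) -> caps B=1 W=0

Answer: .B.W.
B...B
....W
..BW.
.B.BW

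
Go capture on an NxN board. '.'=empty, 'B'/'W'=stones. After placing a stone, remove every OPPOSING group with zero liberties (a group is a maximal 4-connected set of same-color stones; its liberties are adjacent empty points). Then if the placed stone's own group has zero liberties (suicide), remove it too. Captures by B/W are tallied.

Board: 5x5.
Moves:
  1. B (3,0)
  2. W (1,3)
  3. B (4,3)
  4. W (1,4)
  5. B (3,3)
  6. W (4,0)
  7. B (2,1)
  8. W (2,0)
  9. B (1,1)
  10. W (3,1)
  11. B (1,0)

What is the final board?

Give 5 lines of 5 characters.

Answer: .....
BB.WW
WB...
.W.B.
W..B.

Derivation:
Move 1: B@(3,0) -> caps B=0 W=0
Move 2: W@(1,3) -> caps B=0 W=0
Move 3: B@(4,3) -> caps B=0 W=0
Move 4: W@(1,4) -> caps B=0 W=0
Move 5: B@(3,3) -> caps B=0 W=0
Move 6: W@(4,0) -> caps B=0 W=0
Move 7: B@(2,1) -> caps B=0 W=0
Move 8: W@(2,0) -> caps B=0 W=0
Move 9: B@(1,1) -> caps B=0 W=0
Move 10: W@(3,1) -> caps B=0 W=1
Move 11: B@(1,0) -> caps B=0 W=1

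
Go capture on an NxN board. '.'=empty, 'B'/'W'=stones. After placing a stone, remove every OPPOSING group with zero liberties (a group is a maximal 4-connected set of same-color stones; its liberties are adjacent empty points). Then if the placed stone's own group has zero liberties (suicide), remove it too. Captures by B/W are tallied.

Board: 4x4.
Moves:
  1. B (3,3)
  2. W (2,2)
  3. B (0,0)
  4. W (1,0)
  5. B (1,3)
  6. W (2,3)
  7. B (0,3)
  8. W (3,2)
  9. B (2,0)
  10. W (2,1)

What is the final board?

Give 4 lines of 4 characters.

Move 1: B@(3,3) -> caps B=0 W=0
Move 2: W@(2,2) -> caps B=0 W=0
Move 3: B@(0,0) -> caps B=0 W=0
Move 4: W@(1,0) -> caps B=0 W=0
Move 5: B@(1,3) -> caps B=0 W=0
Move 6: W@(2,3) -> caps B=0 W=0
Move 7: B@(0,3) -> caps B=0 W=0
Move 8: W@(3,2) -> caps B=0 W=1
Move 9: B@(2,0) -> caps B=0 W=1
Move 10: W@(2,1) -> caps B=0 W=1

Answer: B..B
W..B
BWWW
..W.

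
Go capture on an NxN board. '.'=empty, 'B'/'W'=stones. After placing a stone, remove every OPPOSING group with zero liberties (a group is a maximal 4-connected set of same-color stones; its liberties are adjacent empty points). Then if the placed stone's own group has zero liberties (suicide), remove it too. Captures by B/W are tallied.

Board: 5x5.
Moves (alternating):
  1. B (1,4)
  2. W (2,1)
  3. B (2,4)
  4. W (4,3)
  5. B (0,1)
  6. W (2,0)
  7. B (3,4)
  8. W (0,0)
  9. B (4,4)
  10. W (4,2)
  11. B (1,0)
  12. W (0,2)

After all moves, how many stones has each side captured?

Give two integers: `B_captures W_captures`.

Move 1: B@(1,4) -> caps B=0 W=0
Move 2: W@(2,1) -> caps B=0 W=0
Move 3: B@(2,4) -> caps B=0 W=0
Move 4: W@(4,3) -> caps B=0 W=0
Move 5: B@(0,1) -> caps B=0 W=0
Move 6: W@(2,0) -> caps B=0 W=0
Move 7: B@(3,4) -> caps B=0 W=0
Move 8: W@(0,0) -> caps B=0 W=0
Move 9: B@(4,4) -> caps B=0 W=0
Move 10: W@(4,2) -> caps B=0 W=0
Move 11: B@(1,0) -> caps B=1 W=0
Move 12: W@(0,2) -> caps B=1 W=0

Answer: 1 0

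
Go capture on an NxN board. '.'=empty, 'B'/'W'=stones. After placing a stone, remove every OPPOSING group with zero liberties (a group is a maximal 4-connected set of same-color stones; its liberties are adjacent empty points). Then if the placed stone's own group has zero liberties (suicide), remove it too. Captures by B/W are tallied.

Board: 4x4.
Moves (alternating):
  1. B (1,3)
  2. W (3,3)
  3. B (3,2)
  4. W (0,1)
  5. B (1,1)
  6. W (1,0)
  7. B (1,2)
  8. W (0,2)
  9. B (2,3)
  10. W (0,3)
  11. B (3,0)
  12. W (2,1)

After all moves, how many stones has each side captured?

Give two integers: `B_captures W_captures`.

Move 1: B@(1,3) -> caps B=0 W=0
Move 2: W@(3,3) -> caps B=0 W=0
Move 3: B@(3,2) -> caps B=0 W=0
Move 4: W@(0,1) -> caps B=0 W=0
Move 5: B@(1,1) -> caps B=0 W=0
Move 6: W@(1,0) -> caps B=0 W=0
Move 7: B@(1,2) -> caps B=0 W=0
Move 8: W@(0,2) -> caps B=0 W=0
Move 9: B@(2,3) -> caps B=1 W=0
Move 10: W@(0,3) -> caps B=1 W=0
Move 11: B@(3,0) -> caps B=1 W=0
Move 12: W@(2,1) -> caps B=1 W=0

Answer: 1 0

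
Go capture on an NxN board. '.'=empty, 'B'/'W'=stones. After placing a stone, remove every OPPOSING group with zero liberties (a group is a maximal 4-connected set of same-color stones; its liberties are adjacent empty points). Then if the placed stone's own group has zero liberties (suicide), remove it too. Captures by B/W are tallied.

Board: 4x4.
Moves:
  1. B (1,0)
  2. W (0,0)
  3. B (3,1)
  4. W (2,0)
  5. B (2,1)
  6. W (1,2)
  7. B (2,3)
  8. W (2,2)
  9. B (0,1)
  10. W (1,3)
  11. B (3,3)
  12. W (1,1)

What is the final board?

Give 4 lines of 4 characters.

Answer: .B..
BWWW
WBWB
.B.B

Derivation:
Move 1: B@(1,0) -> caps B=0 W=0
Move 2: W@(0,0) -> caps B=0 W=0
Move 3: B@(3,1) -> caps B=0 W=0
Move 4: W@(2,0) -> caps B=0 W=0
Move 5: B@(2,1) -> caps B=0 W=0
Move 6: W@(1,2) -> caps B=0 W=0
Move 7: B@(2,3) -> caps B=0 W=0
Move 8: W@(2,2) -> caps B=0 W=0
Move 9: B@(0,1) -> caps B=1 W=0
Move 10: W@(1,3) -> caps B=1 W=0
Move 11: B@(3,3) -> caps B=1 W=0
Move 12: W@(1,1) -> caps B=1 W=0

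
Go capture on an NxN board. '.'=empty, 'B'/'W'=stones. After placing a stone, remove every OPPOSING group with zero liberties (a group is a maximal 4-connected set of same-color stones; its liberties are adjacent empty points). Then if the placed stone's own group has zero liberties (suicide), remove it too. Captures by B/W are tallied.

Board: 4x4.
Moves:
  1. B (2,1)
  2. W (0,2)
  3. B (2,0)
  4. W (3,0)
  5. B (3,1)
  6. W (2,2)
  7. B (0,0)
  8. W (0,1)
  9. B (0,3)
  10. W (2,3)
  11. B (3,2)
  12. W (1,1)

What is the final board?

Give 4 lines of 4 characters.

Answer: BWWB
.W..
BBWW
.BB.

Derivation:
Move 1: B@(2,1) -> caps B=0 W=0
Move 2: W@(0,2) -> caps B=0 W=0
Move 3: B@(2,0) -> caps B=0 W=0
Move 4: W@(3,0) -> caps B=0 W=0
Move 5: B@(3,1) -> caps B=1 W=0
Move 6: W@(2,2) -> caps B=1 W=0
Move 7: B@(0,0) -> caps B=1 W=0
Move 8: W@(0,1) -> caps B=1 W=0
Move 9: B@(0,3) -> caps B=1 W=0
Move 10: W@(2,3) -> caps B=1 W=0
Move 11: B@(3,2) -> caps B=1 W=0
Move 12: W@(1,1) -> caps B=1 W=0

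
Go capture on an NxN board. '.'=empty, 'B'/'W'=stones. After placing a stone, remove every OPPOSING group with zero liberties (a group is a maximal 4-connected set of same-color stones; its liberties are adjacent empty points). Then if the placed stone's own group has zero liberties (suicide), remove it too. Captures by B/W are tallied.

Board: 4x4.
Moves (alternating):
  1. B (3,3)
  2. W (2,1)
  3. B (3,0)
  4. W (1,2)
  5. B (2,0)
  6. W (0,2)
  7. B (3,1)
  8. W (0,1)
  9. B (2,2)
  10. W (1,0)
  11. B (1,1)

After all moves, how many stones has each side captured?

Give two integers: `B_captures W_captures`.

Move 1: B@(3,3) -> caps B=0 W=0
Move 2: W@(2,1) -> caps B=0 W=0
Move 3: B@(3,0) -> caps B=0 W=0
Move 4: W@(1,2) -> caps B=0 W=0
Move 5: B@(2,0) -> caps B=0 W=0
Move 6: W@(0,2) -> caps B=0 W=0
Move 7: B@(3,1) -> caps B=0 W=0
Move 8: W@(0,1) -> caps B=0 W=0
Move 9: B@(2,2) -> caps B=0 W=0
Move 10: W@(1,0) -> caps B=0 W=0
Move 11: B@(1,1) -> caps B=1 W=0

Answer: 1 0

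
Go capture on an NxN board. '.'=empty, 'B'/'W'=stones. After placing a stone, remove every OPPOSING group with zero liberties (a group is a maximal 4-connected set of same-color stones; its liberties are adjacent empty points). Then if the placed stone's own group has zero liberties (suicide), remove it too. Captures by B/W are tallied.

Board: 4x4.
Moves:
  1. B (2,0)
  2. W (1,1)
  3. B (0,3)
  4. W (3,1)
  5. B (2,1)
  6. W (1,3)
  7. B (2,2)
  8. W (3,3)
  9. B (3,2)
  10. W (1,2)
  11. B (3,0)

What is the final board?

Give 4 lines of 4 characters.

Move 1: B@(2,0) -> caps B=0 W=0
Move 2: W@(1,1) -> caps B=0 W=0
Move 3: B@(0,3) -> caps B=0 W=0
Move 4: W@(3,1) -> caps B=0 W=0
Move 5: B@(2,1) -> caps B=0 W=0
Move 6: W@(1,3) -> caps B=0 W=0
Move 7: B@(2,2) -> caps B=0 W=0
Move 8: W@(3,3) -> caps B=0 W=0
Move 9: B@(3,2) -> caps B=0 W=0
Move 10: W@(1,2) -> caps B=0 W=0
Move 11: B@(3,0) -> caps B=1 W=0

Answer: ...B
.WWW
BBB.
B.BW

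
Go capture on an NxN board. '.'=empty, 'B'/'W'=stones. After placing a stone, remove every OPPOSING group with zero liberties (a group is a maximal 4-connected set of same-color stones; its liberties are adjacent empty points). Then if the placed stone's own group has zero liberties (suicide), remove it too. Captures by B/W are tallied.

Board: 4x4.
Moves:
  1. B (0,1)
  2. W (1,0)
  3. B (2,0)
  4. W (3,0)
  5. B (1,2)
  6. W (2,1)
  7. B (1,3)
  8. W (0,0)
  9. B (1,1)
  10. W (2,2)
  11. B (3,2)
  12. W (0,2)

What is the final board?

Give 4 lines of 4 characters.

Move 1: B@(0,1) -> caps B=0 W=0
Move 2: W@(1,0) -> caps B=0 W=0
Move 3: B@(2,0) -> caps B=0 W=0
Move 4: W@(3,0) -> caps B=0 W=0
Move 5: B@(1,2) -> caps B=0 W=0
Move 6: W@(2,1) -> caps B=0 W=1
Move 7: B@(1,3) -> caps B=0 W=1
Move 8: W@(0,0) -> caps B=0 W=1
Move 9: B@(1,1) -> caps B=0 W=1
Move 10: W@(2,2) -> caps B=0 W=1
Move 11: B@(3,2) -> caps B=0 W=1
Move 12: W@(0,2) -> caps B=0 W=1

Answer: WBW.
WBBB
.WW.
W.B.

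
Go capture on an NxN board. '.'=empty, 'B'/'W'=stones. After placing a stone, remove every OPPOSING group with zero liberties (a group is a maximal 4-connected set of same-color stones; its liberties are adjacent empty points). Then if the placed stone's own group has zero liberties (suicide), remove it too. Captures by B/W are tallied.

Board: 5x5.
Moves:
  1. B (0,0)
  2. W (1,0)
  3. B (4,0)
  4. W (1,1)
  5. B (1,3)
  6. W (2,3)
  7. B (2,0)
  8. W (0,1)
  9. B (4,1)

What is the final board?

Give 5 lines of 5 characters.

Move 1: B@(0,0) -> caps B=0 W=0
Move 2: W@(1,0) -> caps B=0 W=0
Move 3: B@(4,0) -> caps B=0 W=0
Move 4: W@(1,1) -> caps B=0 W=0
Move 5: B@(1,3) -> caps B=0 W=0
Move 6: W@(2,3) -> caps B=0 W=0
Move 7: B@(2,0) -> caps B=0 W=0
Move 8: W@(0,1) -> caps B=0 W=1
Move 9: B@(4,1) -> caps B=0 W=1

Answer: .W...
WW.B.
B..W.
.....
BB...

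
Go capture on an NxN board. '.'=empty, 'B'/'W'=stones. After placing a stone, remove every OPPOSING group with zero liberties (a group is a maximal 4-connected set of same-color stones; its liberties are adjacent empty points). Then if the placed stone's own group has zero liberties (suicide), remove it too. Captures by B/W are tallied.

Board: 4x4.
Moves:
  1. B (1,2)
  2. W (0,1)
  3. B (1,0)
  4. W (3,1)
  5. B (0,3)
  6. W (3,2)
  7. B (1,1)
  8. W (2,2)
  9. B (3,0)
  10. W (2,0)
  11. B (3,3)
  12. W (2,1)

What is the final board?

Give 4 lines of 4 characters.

Answer: .W.B
BBB.
WWW.
.WWB

Derivation:
Move 1: B@(1,2) -> caps B=0 W=0
Move 2: W@(0,1) -> caps B=0 W=0
Move 3: B@(1,0) -> caps B=0 W=0
Move 4: W@(3,1) -> caps B=0 W=0
Move 5: B@(0,3) -> caps B=0 W=0
Move 6: W@(3,2) -> caps B=0 W=0
Move 7: B@(1,1) -> caps B=0 W=0
Move 8: W@(2,2) -> caps B=0 W=0
Move 9: B@(3,0) -> caps B=0 W=0
Move 10: W@(2,0) -> caps B=0 W=1
Move 11: B@(3,3) -> caps B=0 W=1
Move 12: W@(2,1) -> caps B=0 W=1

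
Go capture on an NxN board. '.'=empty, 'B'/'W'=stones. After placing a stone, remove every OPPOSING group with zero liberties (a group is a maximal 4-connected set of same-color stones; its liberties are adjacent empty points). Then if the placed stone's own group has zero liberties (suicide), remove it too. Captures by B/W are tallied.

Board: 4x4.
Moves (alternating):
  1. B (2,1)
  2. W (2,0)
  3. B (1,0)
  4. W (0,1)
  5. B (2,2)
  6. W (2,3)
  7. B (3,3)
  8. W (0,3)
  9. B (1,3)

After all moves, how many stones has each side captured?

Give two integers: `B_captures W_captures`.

Move 1: B@(2,1) -> caps B=0 W=0
Move 2: W@(2,0) -> caps B=0 W=0
Move 3: B@(1,0) -> caps B=0 W=0
Move 4: W@(0,1) -> caps B=0 W=0
Move 5: B@(2,2) -> caps B=0 W=0
Move 6: W@(2,3) -> caps B=0 W=0
Move 7: B@(3,3) -> caps B=0 W=0
Move 8: W@(0,3) -> caps B=0 W=0
Move 9: B@(1,3) -> caps B=1 W=0

Answer: 1 0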